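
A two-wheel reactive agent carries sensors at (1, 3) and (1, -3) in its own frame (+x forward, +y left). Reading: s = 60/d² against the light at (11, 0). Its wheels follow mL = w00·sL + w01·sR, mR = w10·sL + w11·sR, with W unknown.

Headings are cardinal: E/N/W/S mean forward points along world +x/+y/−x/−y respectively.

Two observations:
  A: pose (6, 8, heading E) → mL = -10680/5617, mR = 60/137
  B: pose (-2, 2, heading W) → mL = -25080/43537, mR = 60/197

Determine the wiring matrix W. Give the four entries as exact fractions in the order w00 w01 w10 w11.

obs A: pose=(6,8,E) → sL=60/137, sR=60/41, mL=-10680/5617, mR=60/137
obs B: pose=(-2,2,W) → sL=60/197, sR=60/221, mL=-25080/43537, mR=60/197
sensor matrix S = [[60/137, 60/41], [60/197, 60/221]]; det S = -79920000/244547329
solve [mL_A; mL_B] = S·[w00; w01] and [mR_A; mR_B] = S·[w10; w11]:
  w00 = -1, w01 = -1, w10 = 1, w11 = 0

-1 -1 1 0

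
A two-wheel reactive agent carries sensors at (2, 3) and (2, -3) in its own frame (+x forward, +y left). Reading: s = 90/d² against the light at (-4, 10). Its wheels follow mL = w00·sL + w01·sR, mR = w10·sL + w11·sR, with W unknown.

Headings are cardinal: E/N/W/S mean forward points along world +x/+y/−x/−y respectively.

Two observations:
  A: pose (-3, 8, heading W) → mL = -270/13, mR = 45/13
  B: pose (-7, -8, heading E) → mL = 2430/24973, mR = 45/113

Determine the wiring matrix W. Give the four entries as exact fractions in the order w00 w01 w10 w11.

1/2 -1/2 1 0

obs A: pose=(-3,8,W) → sL=45/13, sR=45, mL=-270/13, mR=45/13
obs B: pose=(-7,-8,E) → sL=45/113, sR=45/221, mL=2430/24973, mR=45/113
sensor matrix S = [[45/13, 45], [45/113, 45/221]]; det S = -5589000/324649
solve [mL_A; mL_B] = S·[w00; w01] and [mR_A; mR_B] = S·[w10; w11]:
  w00 = 1/2, w01 = -1/2, w10 = 1, w11 = 0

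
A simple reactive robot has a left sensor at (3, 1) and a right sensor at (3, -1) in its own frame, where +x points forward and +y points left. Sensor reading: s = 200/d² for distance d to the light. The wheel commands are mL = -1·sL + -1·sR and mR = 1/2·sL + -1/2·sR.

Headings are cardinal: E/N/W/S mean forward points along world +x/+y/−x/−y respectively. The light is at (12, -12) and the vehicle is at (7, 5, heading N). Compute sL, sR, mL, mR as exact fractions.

50/109 25/52 -5325/5668 -125/11336

left sensor world pos  = (6, 8); dL² = 436
right sensor world pos = (8, 8); dR² = 416
sL = 200/436 = 50/109
sR = 200/416 = 25/52
mL = -1·sL + -1·sR = -5325/5668
mR = 1/2·sL + -1/2·sR = -125/11336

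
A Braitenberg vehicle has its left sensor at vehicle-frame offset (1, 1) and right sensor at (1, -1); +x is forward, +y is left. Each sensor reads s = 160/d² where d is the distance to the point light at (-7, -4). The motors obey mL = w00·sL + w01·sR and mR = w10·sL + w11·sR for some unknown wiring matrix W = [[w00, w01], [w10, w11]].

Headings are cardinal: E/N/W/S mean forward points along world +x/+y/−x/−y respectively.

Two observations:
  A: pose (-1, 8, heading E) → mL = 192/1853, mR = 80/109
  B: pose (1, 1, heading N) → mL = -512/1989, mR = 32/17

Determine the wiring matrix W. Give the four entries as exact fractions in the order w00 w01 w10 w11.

-1/2 1/2 1 0

obs A: pose=(-1,8,E) → sL=80/109, sR=16/17, mL=192/1853, mR=80/109
obs B: pose=(1,1,N) → sL=32/17, sR=160/117, mL=-512/1989, mR=32/17
sensor matrix S = [[80/109, 16/17], [32/17, 160/117]]; det S = -2830336/3685617
solve [mL_A; mL_B] = S·[w00; w01] and [mR_A; mR_B] = S·[w10; w11]:
  w00 = -1/2, w01 = 1/2, w10 = 1, w11 = 0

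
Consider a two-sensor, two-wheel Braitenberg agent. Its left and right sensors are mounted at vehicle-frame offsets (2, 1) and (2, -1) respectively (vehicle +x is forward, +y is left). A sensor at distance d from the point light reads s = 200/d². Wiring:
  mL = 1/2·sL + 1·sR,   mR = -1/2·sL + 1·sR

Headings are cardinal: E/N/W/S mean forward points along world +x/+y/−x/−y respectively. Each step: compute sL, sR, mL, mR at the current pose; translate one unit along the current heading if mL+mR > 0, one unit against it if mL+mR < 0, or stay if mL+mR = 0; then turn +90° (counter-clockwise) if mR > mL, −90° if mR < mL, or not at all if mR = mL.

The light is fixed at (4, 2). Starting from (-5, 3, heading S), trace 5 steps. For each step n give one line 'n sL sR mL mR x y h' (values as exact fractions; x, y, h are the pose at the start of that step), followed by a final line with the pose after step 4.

0 40/13 200/101 4620/1313 580/1313 -5 3 S
1 100/61 100/61 150/61 50/61 -5 2 W
2 8/5 40/17 268/85 132/85 -6 2 N
3 50/17 25/8 625/136 225/136 -6 3 E
4 40/13 200/101 4620/1313 580/1313 -5 3 S
final -5 2 W

n=0: pose=(-5,3,S); sL=40/13, sR=200/101; mL=4620/1313, mR=580/1313; mL+mR=400/101 → advance +1; mR−mL=-40/13 → turn -1·90°
n=1: pose=(-5,2,W); sL=100/61, sR=100/61; mL=150/61, mR=50/61; mL+mR=200/61 → advance +1; mR−mL=-100/61 → turn -1·90°
n=2: pose=(-6,2,N); sL=8/5, sR=40/17; mL=268/85, mR=132/85; mL+mR=80/17 → advance +1; mR−mL=-8/5 → turn -1·90°
n=3: pose=(-6,3,E); sL=50/17, sR=25/8; mL=625/136, mR=225/136; mL+mR=25/4 → advance +1; mR−mL=-50/17 → turn -1·90°
n=4: pose=(-5,3,S); sL=40/13, sR=200/101; mL=4620/1313, mR=580/1313; mL+mR=400/101 → advance +1; mR−mL=-40/13 → turn -1·90°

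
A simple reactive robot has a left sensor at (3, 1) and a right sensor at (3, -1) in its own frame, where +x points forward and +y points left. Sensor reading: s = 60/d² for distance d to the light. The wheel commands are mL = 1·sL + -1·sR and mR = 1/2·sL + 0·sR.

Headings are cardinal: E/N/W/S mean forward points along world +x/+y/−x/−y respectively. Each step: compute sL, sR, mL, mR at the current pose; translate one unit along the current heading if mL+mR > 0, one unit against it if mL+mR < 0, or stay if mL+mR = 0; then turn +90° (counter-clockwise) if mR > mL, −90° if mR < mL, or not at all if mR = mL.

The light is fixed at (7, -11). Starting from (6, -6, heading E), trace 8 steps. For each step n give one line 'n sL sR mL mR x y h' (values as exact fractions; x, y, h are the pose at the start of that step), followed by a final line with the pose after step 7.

0 3/2 3 -3/2 3/4 6 -6 E
1 60/73 12/13 -96/949 30/73 5 -6 N
2 6/5 30/37 72/185 3/5 5 -5 W
3 60/13 12/5 144/65 30/13 4 -5 S
4 5/3 15/4 -25/12 5/6 4 -6 E
5 60/89 60/73 -960/6497 30/89 3 -6 N
6 30/37 30/49 360/1813 15/37 3 -5 W
7 12/5 4/3 16/15 6/5 2 -5 S
final 2 -6 E

n=0: pose=(6,-6,E); sL=3/2, sR=3; mL=-3/2, mR=3/4; mL+mR=-3/4 → advance -1; mR−mL=9/4 → turn +1·90°
n=1: pose=(5,-6,N); sL=60/73, sR=12/13; mL=-96/949, mR=30/73; mL+mR=294/949 → advance +1; mR−mL=486/949 → turn +1·90°
n=2: pose=(5,-5,W); sL=6/5, sR=30/37; mL=72/185, mR=3/5; mL+mR=183/185 → advance +1; mR−mL=39/185 → turn +1·90°
n=3: pose=(4,-5,S); sL=60/13, sR=12/5; mL=144/65, mR=30/13; mL+mR=294/65 → advance +1; mR−mL=6/65 → turn +1·90°
n=4: pose=(4,-6,E); sL=5/3, sR=15/4; mL=-25/12, mR=5/6; mL+mR=-5/4 → advance -1; mR−mL=35/12 → turn +1·90°
n=5: pose=(3,-6,N); sL=60/89, sR=60/73; mL=-960/6497, mR=30/89; mL+mR=1230/6497 → advance +1; mR−mL=3150/6497 → turn +1·90°
n=6: pose=(3,-5,W); sL=30/37, sR=30/49; mL=360/1813, mR=15/37; mL+mR=1095/1813 → advance +1; mR−mL=375/1813 → turn +1·90°
n=7: pose=(2,-5,S); sL=12/5, sR=4/3; mL=16/15, mR=6/5; mL+mR=34/15 → advance +1; mR−mL=2/15 → turn +1·90°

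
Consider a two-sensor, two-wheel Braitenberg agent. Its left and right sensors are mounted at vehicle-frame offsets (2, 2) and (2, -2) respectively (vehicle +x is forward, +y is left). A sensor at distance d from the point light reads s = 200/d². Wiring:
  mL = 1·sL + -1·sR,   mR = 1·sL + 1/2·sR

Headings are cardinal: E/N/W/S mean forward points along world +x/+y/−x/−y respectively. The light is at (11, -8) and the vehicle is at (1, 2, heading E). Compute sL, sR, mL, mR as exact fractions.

25/26 25/16 -125/208 725/416

left sensor world pos  = (3, 4); dL² = 208
right sensor world pos = (3, 0); dR² = 128
sL = 200/208 = 25/26
sR = 200/128 = 25/16
mL = 1·sL + -1·sR = -125/208
mR = 1·sL + 1/2·sR = 725/416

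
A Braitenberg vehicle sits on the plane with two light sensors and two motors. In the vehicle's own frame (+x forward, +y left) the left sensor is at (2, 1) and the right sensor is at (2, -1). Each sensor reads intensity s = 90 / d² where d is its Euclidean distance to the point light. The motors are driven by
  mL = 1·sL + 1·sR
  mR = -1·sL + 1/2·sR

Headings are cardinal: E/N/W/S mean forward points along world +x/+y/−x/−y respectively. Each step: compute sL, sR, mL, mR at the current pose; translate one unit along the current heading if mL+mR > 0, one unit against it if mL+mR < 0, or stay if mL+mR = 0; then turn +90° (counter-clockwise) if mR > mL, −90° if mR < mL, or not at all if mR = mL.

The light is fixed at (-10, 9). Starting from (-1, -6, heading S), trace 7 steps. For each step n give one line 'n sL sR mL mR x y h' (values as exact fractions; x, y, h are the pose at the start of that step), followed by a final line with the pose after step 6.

n=0: pose=(-1,-6,S); sL=90/389, sR=90/353; mL=66780/137317, mR=-14265/137317; mL+mR=135/353 → advance +1; mR−mL=-81045/137317 → turn -1·90°
n=1: pose=(-1,-7,W); sL=45/169, sR=45/137; mL=13770/23153, mR=-4725/46306; mL+mR=135/274 → advance +1; mR−mL=-32265/46306 → turn -1·90°
n=2: pose=(-2,-7,N); sL=18/49, sR=90/277; mL=9396/13573, mR=-2781/13573; mL+mR=135/277 → advance +1; mR−mL=-12177/13573 → turn -1·90°
n=3: pose=(-2,-6,E); sL=45/148, sR=45/178; mL=7335/13172, mR=-585/3293; mL+mR=135/356 → advance +1; mR−mL=-9675/13172 → turn -1·90°
n=4: pose=(-1,-6,S); sL=90/389, sR=90/353; mL=66780/137317, mR=-14265/137317; mL+mR=135/353 → advance +1; mR−mL=-81045/137317 → turn -1·90°
n=5: pose=(-1,-7,W); sL=45/169, sR=45/137; mL=13770/23153, mR=-4725/46306; mL+mR=135/274 → advance +1; mR−mL=-32265/46306 → turn -1·90°
n=6: pose=(-2,-7,N); sL=18/49, sR=90/277; mL=9396/13573, mR=-2781/13573; mL+mR=135/277 → advance +1; mR−mL=-12177/13573 → turn -1·90°

0 90/389 90/353 66780/137317 -14265/137317 -1 -6 S
1 45/169 45/137 13770/23153 -4725/46306 -1 -7 W
2 18/49 90/277 9396/13573 -2781/13573 -2 -7 N
3 45/148 45/178 7335/13172 -585/3293 -2 -6 E
4 90/389 90/353 66780/137317 -14265/137317 -1 -6 S
5 45/169 45/137 13770/23153 -4725/46306 -1 -7 W
6 18/49 90/277 9396/13573 -2781/13573 -2 -7 N
final -2 -6 E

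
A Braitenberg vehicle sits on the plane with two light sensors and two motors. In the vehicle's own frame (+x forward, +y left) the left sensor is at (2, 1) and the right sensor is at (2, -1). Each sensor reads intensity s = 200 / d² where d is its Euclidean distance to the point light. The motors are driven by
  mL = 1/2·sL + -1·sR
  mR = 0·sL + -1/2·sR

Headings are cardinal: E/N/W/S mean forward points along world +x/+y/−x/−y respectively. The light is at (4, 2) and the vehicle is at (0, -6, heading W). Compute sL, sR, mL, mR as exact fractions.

left sensor world pos  = (-2, -7); dL² = 117
right sensor world pos = (-2, -5); dR² = 85
sL = 200/117 = 200/117
sR = 200/85 = 40/17
mL = 1/2·sL + -1·sR = -2980/1989
mR = 0·sL + -1/2·sR = -20/17

200/117 40/17 -2980/1989 -20/17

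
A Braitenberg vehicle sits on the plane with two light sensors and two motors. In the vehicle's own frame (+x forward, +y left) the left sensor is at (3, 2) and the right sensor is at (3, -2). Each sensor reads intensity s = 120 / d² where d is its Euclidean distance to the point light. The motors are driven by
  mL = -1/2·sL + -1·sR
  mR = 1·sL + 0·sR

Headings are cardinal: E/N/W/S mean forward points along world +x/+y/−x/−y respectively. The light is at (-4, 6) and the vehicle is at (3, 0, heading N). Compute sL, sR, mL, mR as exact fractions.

left sensor world pos  = (1, 3); dL² = 34
right sensor world pos = (5, 3); dR² = 90
sL = 120/34 = 60/17
sR = 120/90 = 4/3
mL = -1/2·sL + -1·sR = -158/51
mR = 1·sL + 0·sR = 60/17

60/17 4/3 -158/51 60/17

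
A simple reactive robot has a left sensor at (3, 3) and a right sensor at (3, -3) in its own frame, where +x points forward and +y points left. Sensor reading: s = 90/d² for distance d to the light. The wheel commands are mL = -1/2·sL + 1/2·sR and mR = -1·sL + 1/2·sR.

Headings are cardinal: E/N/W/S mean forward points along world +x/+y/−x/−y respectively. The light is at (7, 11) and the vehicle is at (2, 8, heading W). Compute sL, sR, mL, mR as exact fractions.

9/10 45/32 81/320 -63/320

left sensor world pos  = (-1, 5); dL² = 100
right sensor world pos = (-1, 11); dR² = 64
sL = 90/100 = 9/10
sR = 90/64 = 45/32
mL = -1/2·sL + 1/2·sR = 81/320
mR = -1·sL + 1/2·sR = -63/320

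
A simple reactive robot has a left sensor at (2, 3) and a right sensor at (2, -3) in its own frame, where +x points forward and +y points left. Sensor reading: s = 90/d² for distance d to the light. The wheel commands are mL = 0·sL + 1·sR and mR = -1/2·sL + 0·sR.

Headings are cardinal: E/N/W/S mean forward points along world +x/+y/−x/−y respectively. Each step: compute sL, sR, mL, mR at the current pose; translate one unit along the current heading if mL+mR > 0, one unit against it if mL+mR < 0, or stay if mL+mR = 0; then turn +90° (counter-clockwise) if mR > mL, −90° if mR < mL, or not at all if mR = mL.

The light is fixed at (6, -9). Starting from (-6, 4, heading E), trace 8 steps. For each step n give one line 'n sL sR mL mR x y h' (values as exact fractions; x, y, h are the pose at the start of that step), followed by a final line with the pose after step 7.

0 45/178 9/20 9/20 -45/356 -6 4 E
1 18/37 90/317 90/317 -9/37 -5 4 S
2 9/25 45/197 45/197 -9/50 -5 3 W
3 90/421 90/277 90/277 -45/421 -6 3 N
4 45/178 9/20 9/20 -45/356 -6 4 E
5 18/37 90/317 90/317 -9/37 -5 4 S
6 9/25 45/197 45/197 -9/50 -5 3 W
7 90/421 90/277 90/277 -45/421 -6 3 N
final -6 4 E

n=0: pose=(-6,4,E); sL=45/178, sR=9/20; mL=9/20, mR=-45/356; mL+mR=144/445 → advance +1; mR−mL=-513/890 → turn -1·90°
n=1: pose=(-5,4,S); sL=18/37, sR=90/317; mL=90/317, mR=-9/37; mL+mR=477/11729 → advance +1; mR−mL=-6183/11729 → turn -1·90°
n=2: pose=(-5,3,W); sL=9/25, sR=45/197; mL=45/197, mR=-9/50; mL+mR=477/9850 → advance +1; mR−mL=-4023/9850 → turn -1·90°
n=3: pose=(-6,3,N); sL=90/421, sR=90/277; mL=90/277, mR=-45/421; mL+mR=25425/116617 → advance +1; mR−mL=-50355/116617 → turn -1·90°
n=4: pose=(-6,4,E); sL=45/178, sR=9/20; mL=9/20, mR=-45/356; mL+mR=144/445 → advance +1; mR−mL=-513/890 → turn -1·90°
n=5: pose=(-5,4,S); sL=18/37, sR=90/317; mL=90/317, mR=-9/37; mL+mR=477/11729 → advance +1; mR−mL=-6183/11729 → turn -1·90°
n=6: pose=(-5,3,W); sL=9/25, sR=45/197; mL=45/197, mR=-9/50; mL+mR=477/9850 → advance +1; mR−mL=-4023/9850 → turn -1·90°
n=7: pose=(-6,3,N); sL=90/421, sR=90/277; mL=90/277, mR=-45/421; mL+mR=25425/116617 → advance +1; mR−mL=-50355/116617 → turn -1·90°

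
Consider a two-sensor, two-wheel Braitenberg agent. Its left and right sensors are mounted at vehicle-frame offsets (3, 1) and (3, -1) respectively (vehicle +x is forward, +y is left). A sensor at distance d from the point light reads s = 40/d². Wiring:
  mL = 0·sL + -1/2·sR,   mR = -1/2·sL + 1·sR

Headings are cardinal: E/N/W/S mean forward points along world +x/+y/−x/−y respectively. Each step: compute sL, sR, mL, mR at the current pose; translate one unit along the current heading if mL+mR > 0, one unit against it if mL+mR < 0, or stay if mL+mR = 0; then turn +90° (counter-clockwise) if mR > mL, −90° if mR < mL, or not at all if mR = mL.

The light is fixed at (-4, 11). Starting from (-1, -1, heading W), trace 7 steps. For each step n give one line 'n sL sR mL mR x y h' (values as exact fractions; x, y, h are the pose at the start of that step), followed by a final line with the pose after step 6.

n=0: pose=(-1,-1,W); sL=40/169, sR=40/121; mL=-20/121, mR=4340/20449; mL+mR=960/20449 → advance +1; mR−mL=7720/20449 → turn +1·90°
n=1: pose=(-2,-1,S); sL=20/117, sR=20/113; mL=-10/113, mR=1210/13221; mL+mR=40/13221 → advance +1; mR−mL=2380/13221 → turn +1·90°
n=2: pose=(-2,-2,E); sL=40/169, sR=40/221; mL=-20/221, mR=180/2873; mL+mR=-80/2873 → advance -1; mR−mL=440/2873 → turn +1·90°
n=3: pose=(-3,-2,N); sL=2/5, sR=5/13; mL=-5/26, mR=12/65; mL+mR=-1/130 → advance -1; mR−mL=49/130 → turn +1·90°
n=4: pose=(-3,-3,W); sL=40/229, sR=40/173; mL=-20/173, mR=5700/39617; mL+mR=1120/39617 → advance +1; mR−mL=10280/39617 → turn +1·90°
n=5: pose=(-4,-3,S); sL=4/29, sR=4/29; mL=-2/29, mR=2/29; mL+mR=0 → advance +0; mR−mL=4/29 → turn +1·90°
n=6: pose=(-4,-3,E); sL=20/89, sR=20/117; mL=-10/117, mR=610/10413; mL+mR=-280/10413 → advance -1; mR−mL=500/3471 → turn +1·90°

0 40/169 40/121 -20/121 4340/20449 -1 -1 W
1 20/117 20/113 -10/113 1210/13221 -2 -1 S
2 40/169 40/221 -20/221 180/2873 -2 -2 E
3 2/5 5/13 -5/26 12/65 -3 -2 N
4 40/229 40/173 -20/173 5700/39617 -3 -3 W
5 4/29 4/29 -2/29 2/29 -4 -3 S
6 20/89 20/117 -10/117 610/10413 -4 -3 E
final -5 -3 N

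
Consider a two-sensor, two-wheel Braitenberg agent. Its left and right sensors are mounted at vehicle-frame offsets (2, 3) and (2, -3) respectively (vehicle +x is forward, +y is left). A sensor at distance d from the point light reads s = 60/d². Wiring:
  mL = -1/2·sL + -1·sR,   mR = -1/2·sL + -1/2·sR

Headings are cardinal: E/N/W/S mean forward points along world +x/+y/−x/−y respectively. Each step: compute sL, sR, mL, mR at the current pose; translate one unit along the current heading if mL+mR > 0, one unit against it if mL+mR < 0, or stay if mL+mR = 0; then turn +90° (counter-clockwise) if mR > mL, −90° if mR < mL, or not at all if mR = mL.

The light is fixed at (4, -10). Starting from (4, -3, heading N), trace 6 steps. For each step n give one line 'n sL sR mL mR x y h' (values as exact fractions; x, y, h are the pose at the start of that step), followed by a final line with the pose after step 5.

0 2/3 2/3 -1 -2/3 4 -3 N
1 60/13 12/17 -666/221 -588/221 4 -4 W
2 15/8 3 -63/16 -39/16 5 -4 S
3 60/109 12/5 -1458/545 -804/545 5 -3 E
4 2/3 2/3 -1 -2/3 4 -3 N
5 60/13 12/17 -666/221 -588/221 4 -4 W
final 5 -4 S

n=0: pose=(4,-3,N); sL=2/3, sR=2/3; mL=-1, mR=-2/3; mL+mR=-5/3 → advance -1; mR−mL=1/3 → turn +1·90°
n=1: pose=(4,-4,W); sL=60/13, sR=12/17; mL=-666/221, mR=-588/221; mL+mR=-1254/221 → advance -1; mR−mL=6/17 → turn +1·90°
n=2: pose=(5,-4,S); sL=15/8, sR=3; mL=-63/16, mR=-39/16; mL+mR=-51/8 → advance -1; mR−mL=3/2 → turn +1·90°
n=3: pose=(5,-3,E); sL=60/109, sR=12/5; mL=-1458/545, mR=-804/545; mL+mR=-2262/545 → advance -1; mR−mL=6/5 → turn +1·90°
n=4: pose=(4,-3,N); sL=2/3, sR=2/3; mL=-1, mR=-2/3; mL+mR=-5/3 → advance -1; mR−mL=1/3 → turn +1·90°
n=5: pose=(4,-4,W); sL=60/13, sR=12/17; mL=-666/221, mR=-588/221; mL+mR=-1254/221 → advance -1; mR−mL=6/17 → turn +1·90°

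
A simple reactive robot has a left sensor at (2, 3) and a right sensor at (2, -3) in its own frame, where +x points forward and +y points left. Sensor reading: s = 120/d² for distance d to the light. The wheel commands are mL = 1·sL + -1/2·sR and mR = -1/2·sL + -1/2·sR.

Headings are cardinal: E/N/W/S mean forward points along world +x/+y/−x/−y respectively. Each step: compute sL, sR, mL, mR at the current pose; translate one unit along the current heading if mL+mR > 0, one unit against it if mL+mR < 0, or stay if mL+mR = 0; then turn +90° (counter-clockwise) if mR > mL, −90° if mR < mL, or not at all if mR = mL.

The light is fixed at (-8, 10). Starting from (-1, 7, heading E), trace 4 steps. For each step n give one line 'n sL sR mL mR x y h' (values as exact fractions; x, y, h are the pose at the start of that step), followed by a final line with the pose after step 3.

n=0: pose=(-1,7,E); sL=40/27, sR=40/39; mL=340/351, mR=-440/351; mL+mR=-100/351 → advance -1; mR−mL=-20/9 → turn -1·90°
n=1: pose=(-2,7,S); sL=60/53, sR=60/17; mL=-570/901, mR=-2100/901; mL+mR=-2670/901 → advance -1; mR−mL=-90/53 → turn -1·90°
n=2: pose=(-2,8,W); sL=120/41, sR=120/17; mL=-420/697, mR=-3480/697; mL+mR=-3900/697 → advance -1; mR−mL=-180/41 → turn -1·90°
n=3: pose=(-1,8,N); sL=15/2, sR=6/5; mL=69/10, mR=-87/20; mL+mR=51/20 → advance +1; mR−mL=-45/4 → turn -1·90°

0 40/27 40/39 340/351 -440/351 -1 7 E
1 60/53 60/17 -570/901 -2100/901 -2 7 S
2 120/41 120/17 -420/697 -3480/697 -2 8 W
3 15/2 6/5 69/10 -87/20 -1 8 N
final -1 9 E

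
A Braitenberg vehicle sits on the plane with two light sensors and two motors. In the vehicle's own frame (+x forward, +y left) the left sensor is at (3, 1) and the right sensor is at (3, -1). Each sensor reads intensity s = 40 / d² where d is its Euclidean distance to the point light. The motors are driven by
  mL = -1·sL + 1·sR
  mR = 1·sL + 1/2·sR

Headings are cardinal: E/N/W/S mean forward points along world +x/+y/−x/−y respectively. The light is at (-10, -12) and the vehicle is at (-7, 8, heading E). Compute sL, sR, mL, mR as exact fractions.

left sensor world pos  = (-4, 9); dL² = 477
right sensor world pos = (-4, 7); dR² = 397
sL = 40/477 = 40/477
sR = 40/397 = 40/397
mL = -1·sL + 1·sR = 3200/189369
mR = 1·sL + 1/2·sR = 25420/189369

40/477 40/397 3200/189369 25420/189369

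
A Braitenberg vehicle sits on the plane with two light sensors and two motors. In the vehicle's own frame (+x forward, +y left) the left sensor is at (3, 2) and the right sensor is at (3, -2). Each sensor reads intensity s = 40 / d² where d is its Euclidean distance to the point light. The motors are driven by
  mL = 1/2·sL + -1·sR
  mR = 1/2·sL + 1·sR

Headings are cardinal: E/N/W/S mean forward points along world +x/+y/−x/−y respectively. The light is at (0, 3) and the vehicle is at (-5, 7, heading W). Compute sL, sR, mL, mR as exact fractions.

left sensor world pos  = (-8, 5); dL² = 68
right sensor world pos = (-8, 9); dR² = 100
sL = 40/68 = 10/17
sR = 40/100 = 2/5
mL = 1/2·sL + -1·sR = -9/85
mR = 1/2·sL + 1·sR = 59/85

10/17 2/5 -9/85 59/85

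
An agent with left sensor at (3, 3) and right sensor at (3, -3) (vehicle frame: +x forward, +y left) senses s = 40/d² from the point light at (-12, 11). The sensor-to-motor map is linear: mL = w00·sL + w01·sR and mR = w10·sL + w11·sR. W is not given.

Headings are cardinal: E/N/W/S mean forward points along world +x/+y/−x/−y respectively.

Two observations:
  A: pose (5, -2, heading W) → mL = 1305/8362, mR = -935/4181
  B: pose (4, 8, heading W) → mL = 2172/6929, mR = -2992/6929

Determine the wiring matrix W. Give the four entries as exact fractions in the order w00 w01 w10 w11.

1 1/2 -1 -1

obs A: pose=(5,-2,W) → sL=10/113, sR=5/37, mL=1305/8362, mR=-935/4181
obs B: pose=(4,8,W) → sL=8/41, sR=40/169, mL=2172/6929, mR=-2992/6929
sensor matrix S = [[10/113, 5/37], [8/41, 40/169]]; det S = -157080/28970149
solve [mL_A; mL_B] = S·[w00; w01] and [mR_A; mR_B] = S·[w10; w11]:
  w00 = 1, w01 = 1/2, w10 = -1, w11 = -1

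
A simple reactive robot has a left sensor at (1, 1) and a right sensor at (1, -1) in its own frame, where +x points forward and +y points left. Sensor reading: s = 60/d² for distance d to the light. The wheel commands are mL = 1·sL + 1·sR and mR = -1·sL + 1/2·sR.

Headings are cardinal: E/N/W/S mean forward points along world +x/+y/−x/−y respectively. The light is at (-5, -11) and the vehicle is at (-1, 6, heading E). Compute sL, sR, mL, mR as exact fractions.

left sensor world pos  = (0, 7); dL² = 349
right sensor world pos = (0, 5); dR² = 281
sL = 60/349 = 60/349
sR = 60/281 = 60/281
mL = 1·sL + 1·sR = 37800/98069
mR = -1·sL + 1/2·sR = -6390/98069

60/349 60/281 37800/98069 -6390/98069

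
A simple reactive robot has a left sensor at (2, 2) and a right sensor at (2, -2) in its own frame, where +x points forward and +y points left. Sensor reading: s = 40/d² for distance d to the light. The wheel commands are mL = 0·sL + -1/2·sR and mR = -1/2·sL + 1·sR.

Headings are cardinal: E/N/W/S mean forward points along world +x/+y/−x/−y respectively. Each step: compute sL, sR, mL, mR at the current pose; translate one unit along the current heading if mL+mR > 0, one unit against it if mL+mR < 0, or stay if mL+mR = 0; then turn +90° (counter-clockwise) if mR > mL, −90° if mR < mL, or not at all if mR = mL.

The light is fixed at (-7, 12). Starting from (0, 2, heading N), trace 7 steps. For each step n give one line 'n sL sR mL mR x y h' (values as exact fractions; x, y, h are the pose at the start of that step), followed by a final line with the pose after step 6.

0 40/89 8/29 -4/29 132/2581 0 2 N
1 20/97 20/53 -10/53 1410/5141 0 1 W
2 40/233 8/37 -4/37 1124/8621 -1 1 S
3 10/41 2/13 -1/13 17/533 -1 0 E
4 40/109 40/149 -20/149 1380/16241 -2 0 N
5 20/117 4/13 -2/13 2/9 -2 -1 W
6 40/261 40/229 -20/229 5860/59769 -3 -1 S
final -3 -2 E

n=0: pose=(0,2,N); sL=40/89, sR=8/29; mL=-4/29, mR=132/2581; mL+mR=-224/2581 → advance -1; mR−mL=488/2581 → turn +1·90°
n=1: pose=(0,1,W); sL=20/97, sR=20/53; mL=-10/53, mR=1410/5141; mL+mR=440/5141 → advance +1; mR−mL=2380/5141 → turn +1·90°
n=2: pose=(-1,1,S); sL=40/233, sR=8/37; mL=-4/37, mR=1124/8621; mL+mR=192/8621 → advance +1; mR−mL=2056/8621 → turn +1·90°
n=3: pose=(-1,0,E); sL=10/41, sR=2/13; mL=-1/13, mR=17/533; mL+mR=-24/533 → advance -1; mR−mL=58/533 → turn +1·90°
n=4: pose=(-2,0,N); sL=40/109, sR=40/149; mL=-20/149, mR=1380/16241; mL+mR=-800/16241 → advance -1; mR−mL=3560/16241 → turn +1·90°
n=5: pose=(-2,-1,W); sL=20/117, sR=4/13; mL=-2/13, mR=2/9; mL+mR=8/117 → advance +1; mR−mL=44/117 → turn +1·90°
n=6: pose=(-3,-1,S); sL=40/261, sR=40/229; mL=-20/229, mR=5860/59769; mL+mR=640/59769 → advance +1; mR−mL=11080/59769 → turn +1·90°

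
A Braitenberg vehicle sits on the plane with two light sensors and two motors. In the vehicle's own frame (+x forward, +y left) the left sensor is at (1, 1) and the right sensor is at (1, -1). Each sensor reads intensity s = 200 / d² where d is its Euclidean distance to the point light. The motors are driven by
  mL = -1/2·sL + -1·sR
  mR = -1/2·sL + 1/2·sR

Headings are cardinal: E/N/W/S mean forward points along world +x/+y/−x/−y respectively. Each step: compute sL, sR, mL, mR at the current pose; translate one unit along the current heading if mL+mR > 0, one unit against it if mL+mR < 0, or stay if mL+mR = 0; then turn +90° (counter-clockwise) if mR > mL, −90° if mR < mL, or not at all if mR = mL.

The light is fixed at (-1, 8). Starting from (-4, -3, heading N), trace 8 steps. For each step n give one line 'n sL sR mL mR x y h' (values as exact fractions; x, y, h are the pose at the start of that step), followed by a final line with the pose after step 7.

n=0: pose=(-4,-3,N); sL=50/29, sR=25/13; mL=-1050/377, mR=75/754; mL+mR=-2025/754 → advance -1; mR−mL=75/26 → turn +1·90°
n=1: pose=(-4,-4,W); sL=40/37, sR=200/137; mL=-10140/5069, mR=960/5069; mL+mR=-9180/5069 → advance -1; mR−mL=300/137 → turn +1·90°
n=2: pose=(-3,-4,S); sL=20/17, sR=100/89; mL=-2590/1513, mR=-40/1513; mL+mR=-2630/1513 → advance -1; mR−mL=150/89 → turn +1·90°
n=3: pose=(-3,-3,E); sL=200/101, sR=40/29; mL=-6940/2929, mR=-880/2929; mL+mR=-7820/2929 → advance -1; mR−mL=60/29 → turn +1·90°
n=4: pose=(-4,-3,N); sL=50/29, sR=25/13; mL=-1050/377, mR=75/754; mL+mR=-2025/754 → advance -1; mR−mL=75/26 → turn +1·90°
n=5: pose=(-4,-4,W); sL=40/37, sR=200/137; mL=-10140/5069, mR=960/5069; mL+mR=-9180/5069 → advance -1; mR−mL=300/137 → turn +1·90°
n=6: pose=(-3,-4,S); sL=20/17, sR=100/89; mL=-2590/1513, mR=-40/1513; mL+mR=-2630/1513 → advance -1; mR−mL=150/89 → turn +1·90°
n=7: pose=(-3,-3,E); sL=200/101, sR=40/29; mL=-6940/2929, mR=-880/2929; mL+mR=-7820/2929 → advance -1; mR−mL=60/29 → turn +1·90°

0 50/29 25/13 -1050/377 75/754 -4 -3 N
1 40/37 200/137 -10140/5069 960/5069 -4 -4 W
2 20/17 100/89 -2590/1513 -40/1513 -3 -4 S
3 200/101 40/29 -6940/2929 -880/2929 -3 -3 E
4 50/29 25/13 -1050/377 75/754 -4 -3 N
5 40/37 200/137 -10140/5069 960/5069 -4 -4 W
6 20/17 100/89 -2590/1513 -40/1513 -3 -4 S
7 200/101 40/29 -6940/2929 -880/2929 -3 -3 E
final -4 -3 N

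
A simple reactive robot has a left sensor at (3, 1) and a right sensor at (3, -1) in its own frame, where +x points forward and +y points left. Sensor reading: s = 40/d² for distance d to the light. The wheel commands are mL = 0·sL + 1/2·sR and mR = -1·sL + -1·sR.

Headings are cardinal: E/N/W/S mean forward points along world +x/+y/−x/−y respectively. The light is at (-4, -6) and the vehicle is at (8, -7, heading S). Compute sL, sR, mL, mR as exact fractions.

8/37 40/137 20/137 -2576/5069

left sensor world pos  = (9, -10); dL² = 185
right sensor world pos = (7, -10); dR² = 137
sL = 40/185 = 8/37
sR = 40/137 = 40/137
mL = 0·sL + 1/2·sR = 20/137
mR = -1·sL + -1·sR = -2576/5069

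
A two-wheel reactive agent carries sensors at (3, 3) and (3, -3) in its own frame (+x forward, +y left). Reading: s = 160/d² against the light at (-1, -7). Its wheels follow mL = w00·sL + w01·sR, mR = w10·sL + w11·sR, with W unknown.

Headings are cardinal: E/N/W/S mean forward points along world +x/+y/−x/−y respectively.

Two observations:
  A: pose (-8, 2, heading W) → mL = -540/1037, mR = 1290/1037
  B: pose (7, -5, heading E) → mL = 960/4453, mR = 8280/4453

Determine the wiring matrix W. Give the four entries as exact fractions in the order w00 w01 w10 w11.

obs A: pose=(-8,2,W) → sL=20/17, sR=40/61, mL=-540/1037, mR=1290/1037
obs B: pose=(7,-5,E) → sL=80/73, sR=80/61, mL=960/4453, mR=8280/4453
sensor matrix S = [[20/17, 40/61], [80/73, 80/61]]; det S = 62400/75701
solve [mL_A; mL_B] = S·[w00; w01] and [mR_A; mR_B] = S·[w10; w11]:
  w00 = -1, w01 = 1, w10 = 1/2, w11 = 1

-1 1 1/2 1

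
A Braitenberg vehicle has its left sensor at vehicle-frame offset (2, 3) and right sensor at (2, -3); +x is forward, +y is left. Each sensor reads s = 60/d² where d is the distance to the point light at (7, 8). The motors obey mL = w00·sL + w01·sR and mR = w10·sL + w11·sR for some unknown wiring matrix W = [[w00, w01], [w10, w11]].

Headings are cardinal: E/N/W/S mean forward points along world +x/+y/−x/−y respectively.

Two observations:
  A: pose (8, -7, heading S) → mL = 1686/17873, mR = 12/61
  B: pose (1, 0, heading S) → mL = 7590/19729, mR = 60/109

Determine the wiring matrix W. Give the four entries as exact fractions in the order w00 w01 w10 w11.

1 -1/2 1 0

obs A: pose=(8,-7,S) → sL=12/61, sR=60/293, mL=1686/17873, mR=12/61
obs B: pose=(1,0,S) → sL=60/109, sR=60/181, mL=7590/19729, mR=60/109
sensor matrix S = [[12/61, 60/293], [60/109, 60/181]]; det S = -16752960/352616417
solve [mL_A; mL_B] = S·[w00; w01] and [mR_A; mR_B] = S·[w10; w11]:
  w00 = 1, w01 = -1/2, w10 = 1, w11 = 0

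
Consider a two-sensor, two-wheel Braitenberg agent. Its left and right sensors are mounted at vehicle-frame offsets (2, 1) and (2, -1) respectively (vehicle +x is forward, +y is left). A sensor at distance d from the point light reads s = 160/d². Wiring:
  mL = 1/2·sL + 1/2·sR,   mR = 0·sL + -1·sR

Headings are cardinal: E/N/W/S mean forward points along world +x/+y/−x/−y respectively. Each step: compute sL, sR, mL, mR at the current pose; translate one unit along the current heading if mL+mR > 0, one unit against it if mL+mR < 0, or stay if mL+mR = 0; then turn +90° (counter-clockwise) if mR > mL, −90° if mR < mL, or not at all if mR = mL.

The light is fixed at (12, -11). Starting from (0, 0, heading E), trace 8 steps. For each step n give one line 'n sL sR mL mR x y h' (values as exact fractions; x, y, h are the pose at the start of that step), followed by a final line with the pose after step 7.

0 40/61 4/5 222/305 -4/5 0 0 E
1 32/45 160/277 8032/12465 -160/277 -1 0 S
2 80/153 80/173 13040/26469 -80/173 -1 -1 W
3 160/369 160/313 54560/115497 -160/313 -2 -1 N
4 40/61 10/13 565/793 -10/13 -2 -2 E
5 32/49 32/61 1760/2989 -32/61 -3 -2 S
6 80/169 16/37 2832/6253 -16/37 -3 -3 W
7 160/389 32/65 11424/25285 -32/65 -4 -3 N
final -4 -4 E

n=0: pose=(0,0,E); sL=40/61, sR=4/5; mL=222/305, mR=-4/5; mL+mR=-22/305 → advance -1; mR−mL=-466/305 → turn -1·90°
n=1: pose=(-1,0,S); sL=32/45, sR=160/277; mL=8032/12465, mR=-160/277; mL+mR=832/12465 → advance +1; mR−mL=-15232/12465 → turn -1·90°
n=2: pose=(-1,-1,W); sL=80/153, sR=80/173; mL=13040/26469, mR=-80/173; mL+mR=800/26469 → advance +1; mR−mL=-25280/26469 → turn -1·90°
n=3: pose=(-2,-1,N); sL=160/369, sR=160/313; mL=54560/115497, mR=-160/313; mL+mR=-4480/115497 → advance -1; mR−mL=-113600/115497 → turn -1·90°
n=4: pose=(-2,-2,E); sL=40/61, sR=10/13; mL=565/793, mR=-10/13; mL+mR=-45/793 → advance -1; mR−mL=-1175/793 → turn -1·90°
n=5: pose=(-3,-2,S); sL=32/49, sR=32/61; mL=1760/2989, mR=-32/61; mL+mR=192/2989 → advance +1; mR−mL=-3328/2989 → turn -1·90°
n=6: pose=(-3,-3,W); sL=80/169, sR=16/37; mL=2832/6253, mR=-16/37; mL+mR=128/6253 → advance +1; mR−mL=-5536/6253 → turn -1·90°
n=7: pose=(-4,-3,N); sL=160/389, sR=32/65; mL=11424/25285, mR=-32/65; mL+mR=-1024/25285 → advance -1; mR−mL=-23872/25285 → turn -1·90°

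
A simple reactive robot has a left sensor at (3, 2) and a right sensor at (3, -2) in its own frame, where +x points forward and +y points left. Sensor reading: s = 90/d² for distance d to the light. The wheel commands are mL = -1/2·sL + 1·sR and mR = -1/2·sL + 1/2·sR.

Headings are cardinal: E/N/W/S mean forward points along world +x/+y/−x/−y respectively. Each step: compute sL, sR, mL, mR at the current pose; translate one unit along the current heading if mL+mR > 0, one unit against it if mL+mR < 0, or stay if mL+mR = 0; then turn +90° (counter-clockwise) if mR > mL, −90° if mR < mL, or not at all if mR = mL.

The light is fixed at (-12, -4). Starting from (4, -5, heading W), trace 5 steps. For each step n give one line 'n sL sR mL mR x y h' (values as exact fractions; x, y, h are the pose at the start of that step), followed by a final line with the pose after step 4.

0 45/89 9/17 837/3026 18/1513 4 -5 W
1 90/173 90/293 2385/50689 -5400/50689 3 -5 N
2 5/18 9/34 77/612 -1/153 3 -6 E
3 90/349 90/221 21465/77129 5760/77129 4 -6 S
4 45/97 9/17 981/3298 54/1649 4 -7 W
final 3 -7 N

n=0: pose=(4,-5,W); sL=45/89, sR=9/17; mL=837/3026, mR=18/1513; mL+mR=873/3026 → advance +1; mR−mL=-9/34 → turn -1·90°
n=1: pose=(3,-5,N); sL=90/173, sR=90/293; mL=2385/50689, mR=-5400/50689; mL+mR=-3015/50689 → advance -1; mR−mL=-45/293 → turn -1·90°
n=2: pose=(3,-6,E); sL=5/18, sR=9/34; mL=77/612, mR=-1/153; mL+mR=73/612 → advance +1; mR−mL=-9/68 → turn -1·90°
n=3: pose=(4,-6,S); sL=90/349, sR=90/221; mL=21465/77129, mR=5760/77129; mL+mR=27225/77129 → advance +1; mR−mL=-45/221 → turn -1·90°
n=4: pose=(4,-7,W); sL=45/97, sR=9/17; mL=981/3298, mR=54/1649; mL+mR=1089/3298 → advance +1; mR−mL=-9/34 → turn -1·90°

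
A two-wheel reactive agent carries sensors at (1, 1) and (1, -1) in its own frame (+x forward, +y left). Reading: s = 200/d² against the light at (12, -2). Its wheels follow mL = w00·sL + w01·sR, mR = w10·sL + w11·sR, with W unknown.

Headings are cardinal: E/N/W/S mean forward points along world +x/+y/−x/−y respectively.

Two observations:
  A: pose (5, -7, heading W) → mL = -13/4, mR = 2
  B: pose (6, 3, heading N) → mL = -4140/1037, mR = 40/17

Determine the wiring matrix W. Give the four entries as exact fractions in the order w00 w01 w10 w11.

obs A: pose=(5,-7,W) → sL=2, sR=5/2, mL=-13/4, mR=2
obs B: pose=(6,3,N) → sL=40/17, sR=200/61, mL=-4140/1037, mR=40/17
sensor matrix S = [[2, 5/2], [40/17, 200/61]]; det S = 700/1037
solve [mL_A; mL_B] = S·[w00; w01] and [mR_A; mR_B] = S·[w10; w11]:
  w00 = -1, w01 = -1/2, w10 = 1, w11 = 0

-1 -1/2 1 0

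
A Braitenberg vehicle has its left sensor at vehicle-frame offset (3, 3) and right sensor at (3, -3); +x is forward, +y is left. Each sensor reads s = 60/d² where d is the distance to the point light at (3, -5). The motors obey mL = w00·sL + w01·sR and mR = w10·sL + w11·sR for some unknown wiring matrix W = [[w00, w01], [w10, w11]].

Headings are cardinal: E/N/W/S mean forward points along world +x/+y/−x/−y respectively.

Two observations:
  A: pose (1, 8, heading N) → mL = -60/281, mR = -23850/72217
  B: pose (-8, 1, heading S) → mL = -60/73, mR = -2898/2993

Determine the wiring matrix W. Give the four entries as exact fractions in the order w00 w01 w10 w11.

obs A: pose=(1,8,N) → sL=60/281, sR=60/257, mL=-60/281, mR=-23850/72217
obs B: pose=(-8,1,S) → sL=60/73, sR=12/41, mL=-60/73, mR=-2898/2993
sensor matrix S = [[60/281, 60/257], [60/73, 12/41]]; det S = -27967680/216145481
solve [mL_A; mL_B] = S·[w00; w01] and [mR_A; mR_B] = S·[w10; w11]:
  w00 = -1, w01 = 0, w10 = -1, w11 = -1/2

-1 0 -1 -1/2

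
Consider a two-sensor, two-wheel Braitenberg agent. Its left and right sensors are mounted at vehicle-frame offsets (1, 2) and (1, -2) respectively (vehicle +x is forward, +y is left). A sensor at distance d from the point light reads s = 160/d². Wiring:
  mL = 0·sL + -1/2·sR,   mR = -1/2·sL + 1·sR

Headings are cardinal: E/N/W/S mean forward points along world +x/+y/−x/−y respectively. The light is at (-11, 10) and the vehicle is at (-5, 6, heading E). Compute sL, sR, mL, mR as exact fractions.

left sensor world pos  = (-4, 8); dL² = 53
right sensor world pos = (-4, 4); dR² = 85
sL = 160/53 = 160/53
sR = 160/85 = 32/17
mL = 0·sL + -1/2·sR = -16/17
mR = -1/2·sL + 1·sR = 336/901

160/53 32/17 -16/17 336/901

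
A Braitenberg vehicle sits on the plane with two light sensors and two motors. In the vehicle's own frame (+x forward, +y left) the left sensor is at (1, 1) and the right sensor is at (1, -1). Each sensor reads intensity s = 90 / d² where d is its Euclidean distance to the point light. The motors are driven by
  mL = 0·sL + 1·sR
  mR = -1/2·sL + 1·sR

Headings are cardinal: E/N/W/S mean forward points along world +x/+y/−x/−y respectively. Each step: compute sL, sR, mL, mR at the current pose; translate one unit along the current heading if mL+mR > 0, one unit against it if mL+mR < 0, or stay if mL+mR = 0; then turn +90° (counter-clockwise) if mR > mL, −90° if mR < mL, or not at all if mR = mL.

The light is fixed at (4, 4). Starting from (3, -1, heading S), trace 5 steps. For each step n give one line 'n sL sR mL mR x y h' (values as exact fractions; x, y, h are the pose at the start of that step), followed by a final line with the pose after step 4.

0 5/2 9/4 9/4 1 3 -1 S
1 90/53 90/29 90/29 3465/1537 3 -2 W
2 45/17 45/13 45/13 945/442 2 -2 N
3 90/17 90/37 90/37 -135/629 2 -1 E
4 5/2 9/4 9/4 1 3 -1 S
final 3 -2 W

n=0: pose=(3,-1,S); sL=5/2, sR=9/4; mL=9/4, mR=1; mL+mR=13/4 → advance +1; mR−mL=-5/4 → turn -1·90°
n=1: pose=(3,-2,W); sL=90/53, sR=90/29; mL=90/29, mR=3465/1537; mL+mR=8235/1537 → advance +1; mR−mL=-45/53 → turn -1·90°
n=2: pose=(2,-2,N); sL=45/17, sR=45/13; mL=45/13, mR=945/442; mL+mR=2475/442 → advance +1; mR−mL=-45/34 → turn -1·90°
n=3: pose=(2,-1,E); sL=90/17, sR=90/37; mL=90/37, mR=-135/629; mL+mR=1395/629 → advance +1; mR−mL=-45/17 → turn -1·90°
n=4: pose=(3,-1,S); sL=5/2, sR=9/4; mL=9/4, mR=1; mL+mR=13/4 → advance +1; mR−mL=-5/4 → turn -1·90°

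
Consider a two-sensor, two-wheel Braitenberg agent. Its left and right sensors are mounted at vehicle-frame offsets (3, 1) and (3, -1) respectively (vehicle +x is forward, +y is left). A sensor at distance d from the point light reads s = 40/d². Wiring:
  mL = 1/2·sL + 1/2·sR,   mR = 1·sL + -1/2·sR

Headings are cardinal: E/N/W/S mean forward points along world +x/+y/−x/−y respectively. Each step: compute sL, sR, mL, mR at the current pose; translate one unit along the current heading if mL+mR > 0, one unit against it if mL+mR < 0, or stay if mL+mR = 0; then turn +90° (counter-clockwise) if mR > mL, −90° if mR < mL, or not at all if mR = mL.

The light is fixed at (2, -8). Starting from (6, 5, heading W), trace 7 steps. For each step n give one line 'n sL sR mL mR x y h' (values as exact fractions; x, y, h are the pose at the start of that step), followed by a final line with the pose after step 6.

n=0: pose=(6,5,W); sL=8/29, sR=40/197; mL=1368/5713, mR=996/5713; mL+mR=12/29 → advance +1; mR−mL=-372/5713 → turn -1·90°
n=1: pose=(5,5,N); sL=2/13, sR=5/34; mL=133/884, mR=71/884; mL+mR=3/13 → advance +1; mR−mL=-31/442 → turn -1·90°
n=2: pose=(5,6,E); sL=40/261, sR=8/41; mL=1864/10701, mR=596/10701; mL+mR=20/87 → advance +1; mR−mL=-1268/10701 → turn -1·90°
n=3: pose=(6,6,S); sL=20/73, sR=4/13; mL=276/949, mR=114/949; mL+mR=30/73 → advance +1; mR−mL=-162/949 → turn -1·90°
n=4: pose=(6,5,W); sL=8/29, sR=40/197; mL=1368/5713, mR=996/5713; mL+mR=12/29 → advance +1; mR−mL=-372/5713 → turn -1·90°
n=5: pose=(5,5,N); sL=2/13, sR=5/34; mL=133/884, mR=71/884; mL+mR=3/13 → advance +1; mR−mL=-31/442 → turn -1·90°
n=6: pose=(5,6,E); sL=40/261, sR=8/41; mL=1864/10701, mR=596/10701; mL+mR=20/87 → advance +1; mR−mL=-1268/10701 → turn -1·90°

0 8/29 40/197 1368/5713 996/5713 6 5 W
1 2/13 5/34 133/884 71/884 5 5 N
2 40/261 8/41 1864/10701 596/10701 5 6 E
3 20/73 4/13 276/949 114/949 6 6 S
4 8/29 40/197 1368/5713 996/5713 6 5 W
5 2/13 5/34 133/884 71/884 5 5 N
6 40/261 8/41 1864/10701 596/10701 5 6 E
final 6 6 S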